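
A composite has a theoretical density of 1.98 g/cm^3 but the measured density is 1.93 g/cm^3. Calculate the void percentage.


Void% = (rho_theo - rho_actual)/rho_theo * 100 = (1.98 - 1.93)/1.98 * 100 = 2.53%

2.53%


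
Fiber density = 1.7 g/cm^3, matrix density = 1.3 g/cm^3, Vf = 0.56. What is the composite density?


rho_c = rho_f*Vf + rho_m*(1-Vf) = 1.7*0.56 + 1.3*0.44 = 1.524 g/cm^3

1.524 g/cm^3


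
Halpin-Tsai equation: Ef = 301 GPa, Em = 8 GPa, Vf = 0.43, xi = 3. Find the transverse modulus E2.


eta = (Ef/Em - 1)/(Ef/Em + xi) = (37.625 - 1)/(37.625 + 3) = 0.9015
E2 = Em*(1+xi*eta*Vf)/(1-eta*Vf) = 28.26 GPa

28.26 GPa


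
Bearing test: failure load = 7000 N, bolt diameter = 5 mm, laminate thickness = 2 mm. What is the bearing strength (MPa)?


sigma_br = F/(d*h) = 7000/(5*2) = 700.0 MPa

700.0 MPa


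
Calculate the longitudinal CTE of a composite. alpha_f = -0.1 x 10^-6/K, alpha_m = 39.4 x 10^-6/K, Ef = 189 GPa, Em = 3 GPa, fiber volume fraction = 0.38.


E1 = Ef*Vf + Em*(1-Vf) = 73.68
alpha_1 = (alpha_f*Ef*Vf + alpha_m*Em*(1-Vf))/E1 = 0.9 x 10^-6/K

0.9 x 10^-6/K


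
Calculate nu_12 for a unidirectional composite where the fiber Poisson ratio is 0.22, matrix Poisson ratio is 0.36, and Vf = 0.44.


nu_12 = nu_f*Vf + nu_m*(1-Vf) = 0.22*0.44 + 0.36*0.56 = 0.2984

0.2984


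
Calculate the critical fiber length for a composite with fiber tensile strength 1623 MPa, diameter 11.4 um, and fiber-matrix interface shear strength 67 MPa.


Lc = sigma_f * d / (2 * tau_i) = 1623 * 11.4 / (2 * 67) = 138.1 um

138.1 um


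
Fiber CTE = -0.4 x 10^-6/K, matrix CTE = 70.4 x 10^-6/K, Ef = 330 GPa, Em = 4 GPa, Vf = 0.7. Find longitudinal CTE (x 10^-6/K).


E1 = Ef*Vf + Em*(1-Vf) = 232.2
alpha_1 = (alpha_f*Ef*Vf + alpha_m*Em*(1-Vf))/E1 = -0.03 x 10^-6/K

-0.03 x 10^-6/K


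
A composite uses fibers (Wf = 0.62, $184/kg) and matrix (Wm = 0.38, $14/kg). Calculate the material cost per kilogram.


Cost = cost_f*Wf + cost_m*Wm = 184*0.62 + 14*0.38 = $119.4/kg

$119.4/kg


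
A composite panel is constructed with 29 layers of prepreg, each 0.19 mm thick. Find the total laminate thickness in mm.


h = n * t_ply = 29 * 0.19 = 5.51 mm

5.51 mm


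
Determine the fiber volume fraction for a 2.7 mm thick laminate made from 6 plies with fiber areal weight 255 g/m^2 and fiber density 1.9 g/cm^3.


Vf = n * FAW / (rho_f * h * 1000) = 6 * 255 / (1.9 * 2.7 * 1000) = 0.2982

0.2982


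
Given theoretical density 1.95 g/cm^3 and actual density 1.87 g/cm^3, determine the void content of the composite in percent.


Void% = (rho_theo - rho_actual)/rho_theo * 100 = (1.95 - 1.87)/1.95 * 100 = 4.1%

4.1%


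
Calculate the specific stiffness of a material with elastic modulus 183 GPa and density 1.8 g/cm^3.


Specific stiffness = E/rho = 183/1.8 = 101.7 GPa/(g/cm^3)

101.7 GPa/(g/cm^3)


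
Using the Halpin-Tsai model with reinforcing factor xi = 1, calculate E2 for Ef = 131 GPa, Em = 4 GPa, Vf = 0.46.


eta = (Ef/Em - 1)/(Ef/Em + xi) = (32.75 - 1)/(32.75 + 1) = 0.9407
E2 = Em*(1+xi*eta*Vf)/(1-eta*Vf) = 10.1 GPa

10.1 GPa


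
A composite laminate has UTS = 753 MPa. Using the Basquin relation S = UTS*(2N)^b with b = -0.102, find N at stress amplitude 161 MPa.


N = 0.5 * (S/UTS)^(1/b) = 0.5 * (161/753)^(1/-0.102) = 1.8505e+06 cycles

1.8505e+06 cycles


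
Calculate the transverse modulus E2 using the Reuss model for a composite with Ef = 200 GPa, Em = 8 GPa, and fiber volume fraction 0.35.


1/E2 = Vf/Ef + (1-Vf)/Em = 0.35/200 + 0.65/8
E2 = 12.05 GPa

12.05 GPa


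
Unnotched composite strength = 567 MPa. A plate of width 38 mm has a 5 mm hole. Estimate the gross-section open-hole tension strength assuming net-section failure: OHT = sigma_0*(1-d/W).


OHT = sigma_0*(1-d/W) = 567*(1-5/38) = 492.4 MPa

492.4 MPa


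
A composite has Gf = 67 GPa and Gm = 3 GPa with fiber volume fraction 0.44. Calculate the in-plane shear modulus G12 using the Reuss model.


1/G12 = Vf/Gf + (1-Vf)/Gm = 0.44/67 + 0.56/3
G12 = 5.18 GPa

5.18 GPa


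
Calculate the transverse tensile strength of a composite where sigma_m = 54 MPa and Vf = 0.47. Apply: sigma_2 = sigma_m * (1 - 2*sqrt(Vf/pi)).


factor = 1 - 2*sqrt(0.47/pi) = 0.2264
sigma_2 = 54 * 0.2264 = 12.23 MPa

12.23 MPa


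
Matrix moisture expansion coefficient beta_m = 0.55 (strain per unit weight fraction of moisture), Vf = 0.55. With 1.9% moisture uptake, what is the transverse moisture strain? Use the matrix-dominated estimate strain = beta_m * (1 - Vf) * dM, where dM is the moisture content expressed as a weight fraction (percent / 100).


dM = 1.9/100 = 0.019
strain = beta_m * (1-Vf) * dM = 0.55 * 0.45 * 0.019 = 0.0047025

0.0047025


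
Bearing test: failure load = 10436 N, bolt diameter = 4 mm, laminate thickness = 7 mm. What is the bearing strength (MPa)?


sigma_br = F/(d*h) = 10436/(4*7) = 372.7 MPa

372.7 MPa


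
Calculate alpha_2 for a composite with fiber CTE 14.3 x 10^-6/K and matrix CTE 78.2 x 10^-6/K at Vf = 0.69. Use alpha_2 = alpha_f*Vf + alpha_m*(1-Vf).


alpha_2 = alpha_f*Vf + alpha_m*(1-Vf) = 14.3*0.69 + 78.2*0.31 = 34.1 x 10^-6/K

34.1 x 10^-6/K


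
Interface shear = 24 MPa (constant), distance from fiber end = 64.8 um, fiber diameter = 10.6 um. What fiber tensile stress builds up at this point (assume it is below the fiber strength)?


Force balance: sigma_f * (pi*d^2/4) = tau * (pi*d) * x  ->  sigma_f = 4 * tau * x / d
sigma_f = 4 * 24 * 64.8 / 10.6 = 586.9 MPa

586.9 MPa


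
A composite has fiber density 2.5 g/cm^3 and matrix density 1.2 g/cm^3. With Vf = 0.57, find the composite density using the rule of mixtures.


rho_c = rho_f*Vf + rho_m*(1-Vf) = 2.5*0.57 + 1.2*0.43 = 1.941 g/cm^3

1.941 g/cm^3


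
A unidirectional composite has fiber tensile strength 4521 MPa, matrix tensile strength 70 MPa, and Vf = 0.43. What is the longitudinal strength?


sigma_1 = sigma_f*Vf + sigma_m*(1-Vf) = 4521*0.43 + 70*0.57 = 1983.9 MPa

1983.9 MPa


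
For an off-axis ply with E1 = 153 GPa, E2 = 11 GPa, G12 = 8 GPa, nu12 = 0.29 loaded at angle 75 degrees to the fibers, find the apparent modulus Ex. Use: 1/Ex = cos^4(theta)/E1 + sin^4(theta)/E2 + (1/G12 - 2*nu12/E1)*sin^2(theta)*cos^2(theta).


cos^4(75) = 0.004487, sin^4(75) = 0.870513, sin^2(75)*cos^2(75) = 0.0625
1/G12 - 2*nu12/E1 = 1/8 - 2*0.29/153 = 0.121209 GPa^-1
1/Ex = 0.004487/153 + 0.870513/11 + 0.121209*0.0625 = 0.0867424 GPa^-1
Ex = 11.53 GPa

11.53 GPa


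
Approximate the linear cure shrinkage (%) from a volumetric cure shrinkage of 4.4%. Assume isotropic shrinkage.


Linear shrinkage ≈ vol_shrink/3 = 4.4/3 = 1.467%

1.467%


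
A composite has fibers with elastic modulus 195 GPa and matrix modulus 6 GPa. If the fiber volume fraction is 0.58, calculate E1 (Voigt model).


E1 = Ef*Vf + Em*(1-Vf) = 195*0.58 + 6*0.42 = 115.62 GPa

115.62 GPa


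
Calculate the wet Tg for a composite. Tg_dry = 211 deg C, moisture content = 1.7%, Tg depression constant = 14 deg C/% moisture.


Tg_wet = Tg_dry - k*moisture = 211 - 14*1.7 = 187.2 deg C

187.2 deg C


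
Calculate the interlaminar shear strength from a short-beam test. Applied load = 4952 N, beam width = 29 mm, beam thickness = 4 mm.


ILSS = 3F/(4bh) = 3*4952/(4*29*4) = 32.02 MPa

32.02 MPa


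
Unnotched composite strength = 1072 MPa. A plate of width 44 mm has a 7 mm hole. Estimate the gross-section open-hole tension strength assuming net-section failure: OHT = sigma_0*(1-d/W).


OHT = sigma_0*(1-d/W) = 1072*(1-7/44) = 901.5 MPa

901.5 MPa


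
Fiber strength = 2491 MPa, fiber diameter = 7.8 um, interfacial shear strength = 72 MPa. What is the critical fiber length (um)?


Lc = sigma_f * d / (2 * tau_i) = 2491 * 7.8 / (2 * 72) = 134.9 um

134.9 um


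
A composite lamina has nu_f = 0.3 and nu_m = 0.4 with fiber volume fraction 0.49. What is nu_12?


nu_12 = nu_f*Vf + nu_m*(1-Vf) = 0.3*0.49 + 0.4*0.51 = 0.351

0.351


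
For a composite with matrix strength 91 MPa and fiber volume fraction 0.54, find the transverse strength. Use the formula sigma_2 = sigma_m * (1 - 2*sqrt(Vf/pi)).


factor = 1 - 2*sqrt(0.54/pi) = 0.1708
sigma_2 = 91 * 0.1708 = 15.54 MPa

15.54 MPa


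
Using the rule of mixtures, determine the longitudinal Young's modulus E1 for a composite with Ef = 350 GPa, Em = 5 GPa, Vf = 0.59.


E1 = Ef*Vf + Em*(1-Vf) = 350*0.59 + 5*0.41 = 208.55 GPa

208.55 GPa


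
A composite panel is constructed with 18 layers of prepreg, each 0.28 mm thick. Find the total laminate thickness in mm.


h = n * t_ply = 18 * 0.28 = 5.04 mm

5.04 mm


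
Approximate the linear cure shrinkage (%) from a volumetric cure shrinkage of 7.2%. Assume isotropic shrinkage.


Linear shrinkage ≈ vol_shrink/3 = 7.2/3 = 2.4%

2.4%


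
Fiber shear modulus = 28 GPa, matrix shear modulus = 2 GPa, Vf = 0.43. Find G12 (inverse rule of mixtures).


1/G12 = Vf/Gf + (1-Vf)/Gm = 0.43/28 + 0.57/2
G12 = 3.33 GPa

3.33 GPa


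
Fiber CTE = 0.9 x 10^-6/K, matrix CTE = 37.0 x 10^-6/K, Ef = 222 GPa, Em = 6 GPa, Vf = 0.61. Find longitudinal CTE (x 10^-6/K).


E1 = Ef*Vf + Em*(1-Vf) = 137.76
alpha_1 = (alpha_f*Ef*Vf + alpha_m*Em*(1-Vf))/E1 = 1.51 x 10^-6/K

1.51 x 10^-6/K


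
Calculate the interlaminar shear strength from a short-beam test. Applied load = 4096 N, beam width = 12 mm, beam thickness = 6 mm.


ILSS = 3F/(4bh) = 3*4096/(4*12*6) = 42.67 MPa

42.67 MPa


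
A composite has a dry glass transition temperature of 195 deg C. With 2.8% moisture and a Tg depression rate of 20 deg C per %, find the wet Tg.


Tg_wet = Tg_dry - k*moisture = 195 - 20*2.8 = 139.0 deg C

139.0 deg C


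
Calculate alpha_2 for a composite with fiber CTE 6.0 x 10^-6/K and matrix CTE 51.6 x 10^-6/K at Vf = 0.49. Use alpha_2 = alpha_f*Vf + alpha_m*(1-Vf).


alpha_2 = alpha_f*Vf + alpha_m*(1-Vf) = 6.0*0.49 + 51.6*0.51 = 29.3 x 10^-6/K

29.3 x 10^-6/K


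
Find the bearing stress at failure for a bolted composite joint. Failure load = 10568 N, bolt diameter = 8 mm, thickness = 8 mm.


sigma_br = F/(d*h) = 10568/(8*8) = 165.1 MPa

165.1 MPa


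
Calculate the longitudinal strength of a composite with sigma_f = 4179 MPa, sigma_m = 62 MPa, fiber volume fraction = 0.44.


sigma_1 = sigma_f*Vf + sigma_m*(1-Vf) = 4179*0.44 + 62*0.56 = 1873.5 MPa

1873.5 MPa


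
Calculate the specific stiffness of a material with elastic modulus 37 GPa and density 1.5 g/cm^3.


Specific stiffness = E/rho = 37/1.5 = 24.7 GPa/(g/cm^3)

24.7 GPa/(g/cm^3)


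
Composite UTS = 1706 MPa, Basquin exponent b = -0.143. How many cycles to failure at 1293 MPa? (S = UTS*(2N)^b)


N = 0.5 * (S/UTS)^(1/b) = 0.5 * (1293/1706)^(1/-0.143) = 3.4737 cycles

3.4737 cycles


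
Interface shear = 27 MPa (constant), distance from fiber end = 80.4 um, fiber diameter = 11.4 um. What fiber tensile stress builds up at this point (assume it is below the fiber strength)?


Force balance: sigma_f * (pi*d^2/4) = tau * (pi*d) * x  ->  sigma_f = 4 * tau * x / d
sigma_f = 4 * 27 * 80.4 / 11.4 = 761.7 MPa

761.7 MPa


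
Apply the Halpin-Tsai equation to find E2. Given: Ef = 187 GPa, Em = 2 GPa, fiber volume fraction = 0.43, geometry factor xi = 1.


eta = (Ef/Em - 1)/(Ef/Em + xi) = (93.5 - 1)/(93.5 + 1) = 0.9788
E2 = Em*(1+xi*eta*Vf)/(1-eta*Vf) = 4.91 GPa

4.91 GPa


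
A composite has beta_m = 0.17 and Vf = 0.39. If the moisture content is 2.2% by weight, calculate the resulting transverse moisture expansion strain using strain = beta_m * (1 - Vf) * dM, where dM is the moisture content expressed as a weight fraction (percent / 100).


dM = 2.2/100 = 0.022
strain = beta_m * (1-Vf) * dM = 0.17 * 0.61 * 0.022 = 0.0022814

0.0022814


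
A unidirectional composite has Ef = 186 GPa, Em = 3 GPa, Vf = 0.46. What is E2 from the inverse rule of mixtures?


1/E2 = Vf/Ef + (1-Vf)/Em = 0.46/186 + 0.54/3
E2 = 5.48 GPa

5.48 GPa


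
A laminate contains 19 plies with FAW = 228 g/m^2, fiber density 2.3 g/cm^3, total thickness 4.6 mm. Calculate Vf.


Vf = n * FAW / (rho_f * h * 1000) = 19 * 228 / (2.3 * 4.6 * 1000) = 0.4095

0.4095


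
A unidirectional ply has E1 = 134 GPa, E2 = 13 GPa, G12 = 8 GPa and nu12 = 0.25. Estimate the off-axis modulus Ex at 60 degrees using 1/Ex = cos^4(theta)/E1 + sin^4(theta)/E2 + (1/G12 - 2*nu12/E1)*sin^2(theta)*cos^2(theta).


cos^4(60) = 0.0625, sin^4(60) = 0.5625, sin^2(60)*cos^2(60) = 0.1875
1/G12 - 2*nu12/E1 = 1/8 - 2*0.25/134 = 0.121269 GPa^-1
1/Ex = 0.0625/134 + 0.5625/13 + 0.121269*0.1875 = 0.0664735 GPa^-1
Ex = 15.04 GPa

15.04 GPa


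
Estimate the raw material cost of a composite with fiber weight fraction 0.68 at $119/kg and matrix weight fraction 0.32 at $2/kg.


Cost = cost_f*Wf + cost_m*Wm = 119*0.68 + 2*0.32 = $81.56/kg

$81.56/kg


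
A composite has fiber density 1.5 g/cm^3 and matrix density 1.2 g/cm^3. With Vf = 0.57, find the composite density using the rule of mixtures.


rho_c = rho_f*Vf + rho_m*(1-Vf) = 1.5*0.57 + 1.2*0.43 = 1.371 g/cm^3

1.371 g/cm^3


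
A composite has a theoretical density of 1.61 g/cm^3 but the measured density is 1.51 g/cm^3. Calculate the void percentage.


Void% = (rho_theo - rho_actual)/rho_theo * 100 = (1.61 - 1.51)/1.61 * 100 = 6.21%

6.21%


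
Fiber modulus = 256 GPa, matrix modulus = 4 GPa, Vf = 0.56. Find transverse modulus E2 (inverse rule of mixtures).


1/E2 = Vf/Ef + (1-Vf)/Em = 0.56/256 + 0.44/4
E2 = 8.91 GPa

8.91 GPa


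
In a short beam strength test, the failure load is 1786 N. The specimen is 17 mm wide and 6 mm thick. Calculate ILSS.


ILSS = 3F/(4bh) = 3*1786/(4*17*6) = 13.13 MPa

13.13 MPa


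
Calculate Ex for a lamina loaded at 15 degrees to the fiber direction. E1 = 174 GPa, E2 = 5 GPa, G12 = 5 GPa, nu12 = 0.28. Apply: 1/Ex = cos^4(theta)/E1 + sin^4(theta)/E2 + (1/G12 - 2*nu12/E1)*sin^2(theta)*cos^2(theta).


cos^4(15) = 0.870513, sin^4(15) = 0.004487, sin^2(15)*cos^2(15) = 0.0625
1/G12 - 2*nu12/E1 = 1/5 - 2*0.28/174 = 0.196782 GPa^-1
1/Ex = 0.870513/174 + 0.004487/5 + 0.196782*0.0625 = 0.0181993 GPa^-1
Ex = 54.95 GPa

54.95 GPa


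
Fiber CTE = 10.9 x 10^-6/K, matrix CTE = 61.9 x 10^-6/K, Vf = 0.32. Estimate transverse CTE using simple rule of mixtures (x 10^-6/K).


alpha_2 = alpha_f*Vf + alpha_m*(1-Vf) = 10.9*0.32 + 61.9*0.68 = 45.6 x 10^-6/K

45.6 x 10^-6/K


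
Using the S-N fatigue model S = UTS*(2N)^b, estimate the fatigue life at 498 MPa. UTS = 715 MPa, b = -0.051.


N = 0.5 * (S/UTS)^(1/b) = 0.5 * (498/715)^(1/-0.051) = 601.0426 cycles

601.0426 cycles


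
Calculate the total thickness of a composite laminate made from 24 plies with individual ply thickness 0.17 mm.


h = n * t_ply = 24 * 0.17 = 4.08 mm

4.08 mm


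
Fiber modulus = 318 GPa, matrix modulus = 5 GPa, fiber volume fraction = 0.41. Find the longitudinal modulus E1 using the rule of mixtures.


E1 = Ef*Vf + Em*(1-Vf) = 318*0.41 + 5*0.59 = 133.33 GPa

133.33 GPa


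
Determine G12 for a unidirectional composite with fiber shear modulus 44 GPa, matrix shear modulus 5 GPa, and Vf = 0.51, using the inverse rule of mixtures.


1/G12 = Vf/Gf + (1-Vf)/Gm = 0.51/44 + 0.49/5
G12 = 9.12 GPa

9.12 GPa


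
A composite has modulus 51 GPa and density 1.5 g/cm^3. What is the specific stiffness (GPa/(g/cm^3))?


Specific stiffness = E/rho = 51/1.5 = 34.0 GPa/(g/cm^3)

34.0 GPa/(g/cm^3)


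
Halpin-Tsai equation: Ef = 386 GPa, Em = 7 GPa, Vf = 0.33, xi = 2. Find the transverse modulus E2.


eta = (Ef/Em - 1)/(Ef/Em + xi) = (55.1429 - 1)/(55.1429 + 2) = 0.9475
E2 = Em*(1+xi*eta*Vf)/(1-eta*Vf) = 16.55 GPa

16.55 GPa


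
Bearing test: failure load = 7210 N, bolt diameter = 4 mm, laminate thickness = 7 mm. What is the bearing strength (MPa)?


sigma_br = F/(d*h) = 7210/(4*7) = 257.5 MPa

257.5 MPa


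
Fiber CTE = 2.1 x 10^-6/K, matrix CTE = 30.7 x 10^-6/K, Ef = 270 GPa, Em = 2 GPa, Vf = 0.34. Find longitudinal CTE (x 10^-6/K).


E1 = Ef*Vf + Em*(1-Vf) = 93.12
alpha_1 = (alpha_f*Ef*Vf + alpha_m*Em*(1-Vf))/E1 = 2.51 x 10^-6/K

2.51 x 10^-6/K


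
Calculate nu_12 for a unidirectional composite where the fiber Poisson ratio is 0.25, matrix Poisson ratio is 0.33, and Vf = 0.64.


nu_12 = nu_f*Vf + nu_m*(1-Vf) = 0.25*0.64 + 0.33*0.36 = 0.2788

0.2788


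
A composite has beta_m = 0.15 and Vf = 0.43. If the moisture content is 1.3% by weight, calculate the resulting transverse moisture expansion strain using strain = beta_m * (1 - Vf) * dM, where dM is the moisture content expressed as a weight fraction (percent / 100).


dM = 1.3/100 = 0.013
strain = beta_m * (1-Vf) * dM = 0.15 * 0.57 * 0.013 = 0.0011115

0.0011115


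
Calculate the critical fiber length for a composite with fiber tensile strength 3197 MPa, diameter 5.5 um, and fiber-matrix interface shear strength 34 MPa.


Lc = sigma_f * d / (2 * tau_i) = 3197 * 5.5 / (2 * 34) = 258.6 um

258.6 um


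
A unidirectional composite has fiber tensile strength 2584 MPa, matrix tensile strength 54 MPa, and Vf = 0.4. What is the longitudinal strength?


sigma_1 = sigma_f*Vf + sigma_m*(1-Vf) = 2584*0.4 + 54*0.6 = 1066.0 MPa

1066.0 MPa


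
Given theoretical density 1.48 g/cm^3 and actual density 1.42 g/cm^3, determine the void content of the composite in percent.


Void% = (rho_theo - rho_actual)/rho_theo * 100 = (1.48 - 1.42)/1.48 * 100 = 4.05%

4.05%


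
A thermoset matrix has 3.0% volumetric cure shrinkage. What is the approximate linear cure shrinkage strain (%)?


Linear shrinkage ≈ vol_shrink/3 = 3.0/3 = 1.0%

1.0%


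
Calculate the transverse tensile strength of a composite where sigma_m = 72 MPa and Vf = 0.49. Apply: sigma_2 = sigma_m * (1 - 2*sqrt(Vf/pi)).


factor = 1 - 2*sqrt(0.49/pi) = 0.2101
sigma_2 = 72 * 0.2101 = 15.13 MPa

15.13 MPa


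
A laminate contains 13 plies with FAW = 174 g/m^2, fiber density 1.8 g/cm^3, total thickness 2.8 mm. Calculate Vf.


Vf = n * FAW / (rho_f * h * 1000) = 13 * 174 / (1.8 * 2.8 * 1000) = 0.4488

0.4488


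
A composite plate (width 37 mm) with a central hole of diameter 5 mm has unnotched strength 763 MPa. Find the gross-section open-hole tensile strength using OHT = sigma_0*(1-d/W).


OHT = sigma_0*(1-d/W) = 763*(1-5/37) = 659.9 MPa

659.9 MPa


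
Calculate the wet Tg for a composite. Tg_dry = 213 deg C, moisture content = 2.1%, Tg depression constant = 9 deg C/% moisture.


Tg_wet = Tg_dry - k*moisture = 213 - 9*2.1 = 194.1 deg C

194.1 deg C


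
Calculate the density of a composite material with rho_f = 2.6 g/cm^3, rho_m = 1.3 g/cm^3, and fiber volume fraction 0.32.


rho_c = rho_f*Vf + rho_m*(1-Vf) = 2.6*0.32 + 1.3*0.68 = 1.716 g/cm^3

1.716 g/cm^3


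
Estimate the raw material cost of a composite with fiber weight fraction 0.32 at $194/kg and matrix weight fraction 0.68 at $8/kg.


Cost = cost_f*Wf + cost_m*Wm = 194*0.32 + 8*0.68 = $67.52/kg

$67.52/kg


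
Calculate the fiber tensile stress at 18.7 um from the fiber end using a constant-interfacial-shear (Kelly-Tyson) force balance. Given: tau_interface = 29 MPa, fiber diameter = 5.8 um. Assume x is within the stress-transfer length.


Force balance: sigma_f * (pi*d^2/4) = tau * (pi*d) * x  ->  sigma_f = 4 * tau * x / d
sigma_f = 4 * 29 * 18.7 / 5.8 = 374.0 MPa

374.0 MPa


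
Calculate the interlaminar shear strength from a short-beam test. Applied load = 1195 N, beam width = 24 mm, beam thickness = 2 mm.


ILSS = 3F/(4bh) = 3*1195/(4*24*2) = 18.67 MPa

18.67 MPa


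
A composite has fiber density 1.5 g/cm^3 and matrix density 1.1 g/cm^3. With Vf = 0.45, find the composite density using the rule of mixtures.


rho_c = rho_f*Vf + rho_m*(1-Vf) = 1.5*0.45 + 1.1*0.55 = 1.28 g/cm^3

1.28 g/cm^3


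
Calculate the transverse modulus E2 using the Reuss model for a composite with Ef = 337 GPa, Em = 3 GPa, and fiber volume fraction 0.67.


1/E2 = Vf/Ef + (1-Vf)/Em = 0.67/337 + 0.33/3
E2 = 8.93 GPa

8.93 GPa


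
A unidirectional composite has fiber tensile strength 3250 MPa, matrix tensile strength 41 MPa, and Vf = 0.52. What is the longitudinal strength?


sigma_1 = sigma_f*Vf + sigma_m*(1-Vf) = 3250*0.52 + 41*0.48 = 1709.7 MPa

1709.7 MPa


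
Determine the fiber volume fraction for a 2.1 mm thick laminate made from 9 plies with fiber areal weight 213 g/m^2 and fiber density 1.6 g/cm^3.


Vf = n * FAW / (rho_f * h * 1000) = 9 * 213 / (1.6 * 2.1 * 1000) = 0.5705

0.5705


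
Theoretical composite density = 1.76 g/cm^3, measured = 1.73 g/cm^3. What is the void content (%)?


Void% = (rho_theo - rho_actual)/rho_theo * 100 = (1.76 - 1.73)/1.76 * 100 = 1.7%

1.7%


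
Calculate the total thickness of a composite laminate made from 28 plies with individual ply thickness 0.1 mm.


h = n * t_ply = 28 * 0.1 = 2.8 mm

2.8 mm


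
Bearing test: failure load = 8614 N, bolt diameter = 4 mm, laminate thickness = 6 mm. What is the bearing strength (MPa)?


sigma_br = F/(d*h) = 8614/(4*6) = 358.9 MPa

358.9 MPa


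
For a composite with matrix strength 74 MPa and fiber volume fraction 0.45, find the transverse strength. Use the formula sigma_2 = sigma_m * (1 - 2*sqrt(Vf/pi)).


factor = 1 - 2*sqrt(0.45/pi) = 0.2431
sigma_2 = 74 * 0.2431 = 17.99 MPa

17.99 MPa


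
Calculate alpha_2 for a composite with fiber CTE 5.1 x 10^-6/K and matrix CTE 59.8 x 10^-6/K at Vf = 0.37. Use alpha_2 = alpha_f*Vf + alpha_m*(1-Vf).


alpha_2 = alpha_f*Vf + alpha_m*(1-Vf) = 5.1*0.37 + 59.8*0.63 = 39.6 x 10^-6/K

39.6 x 10^-6/K


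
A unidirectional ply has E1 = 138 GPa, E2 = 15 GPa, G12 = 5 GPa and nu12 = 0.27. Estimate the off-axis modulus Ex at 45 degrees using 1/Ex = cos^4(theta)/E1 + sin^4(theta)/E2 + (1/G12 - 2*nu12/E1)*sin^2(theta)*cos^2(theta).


cos^4(45) = 0.25, sin^4(45) = 0.25, sin^2(45)*cos^2(45) = 0.25
1/G12 - 2*nu12/E1 = 1/5 - 2*0.27/138 = 0.196087 GPa^-1
1/Ex = 0.25/138 + 0.25/15 + 0.196087*0.25 = 0.0675 GPa^-1
Ex = 14.81 GPa

14.81 GPa


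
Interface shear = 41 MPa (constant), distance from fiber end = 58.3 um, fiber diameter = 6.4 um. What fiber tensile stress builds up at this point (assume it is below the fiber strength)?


Force balance: sigma_f * (pi*d^2/4) = tau * (pi*d) * x  ->  sigma_f = 4 * tau * x / d
sigma_f = 4 * 41 * 58.3 / 6.4 = 1493.9 MPa

1493.9 MPa


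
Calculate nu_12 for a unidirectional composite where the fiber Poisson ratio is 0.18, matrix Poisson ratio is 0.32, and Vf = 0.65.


nu_12 = nu_f*Vf + nu_m*(1-Vf) = 0.18*0.65 + 0.32*0.35 = 0.229

0.229


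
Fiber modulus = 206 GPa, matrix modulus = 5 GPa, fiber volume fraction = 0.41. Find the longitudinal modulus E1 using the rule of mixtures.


E1 = Ef*Vf + Em*(1-Vf) = 206*0.41 + 5*0.59 = 87.41 GPa

87.41 GPa


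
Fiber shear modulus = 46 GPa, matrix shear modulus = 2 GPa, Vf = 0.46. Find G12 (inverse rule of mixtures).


1/G12 = Vf/Gf + (1-Vf)/Gm = 0.46/46 + 0.54/2
G12 = 3.57 GPa

3.57 GPa


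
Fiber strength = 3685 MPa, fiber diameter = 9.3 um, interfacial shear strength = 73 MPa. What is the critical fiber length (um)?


Lc = sigma_f * d / (2 * tau_i) = 3685 * 9.3 / (2 * 73) = 234.7 um

234.7 um


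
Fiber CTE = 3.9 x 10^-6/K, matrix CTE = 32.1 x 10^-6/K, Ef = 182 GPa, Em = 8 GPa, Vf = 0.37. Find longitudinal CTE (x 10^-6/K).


E1 = Ef*Vf + Em*(1-Vf) = 72.38
alpha_1 = (alpha_f*Ef*Vf + alpha_m*Em*(1-Vf))/E1 = 5.86 x 10^-6/K

5.86 x 10^-6/K


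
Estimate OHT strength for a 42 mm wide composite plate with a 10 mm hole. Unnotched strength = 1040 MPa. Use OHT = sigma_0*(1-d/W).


OHT = sigma_0*(1-d/W) = 1040*(1-10/42) = 792.4 MPa

792.4 MPa


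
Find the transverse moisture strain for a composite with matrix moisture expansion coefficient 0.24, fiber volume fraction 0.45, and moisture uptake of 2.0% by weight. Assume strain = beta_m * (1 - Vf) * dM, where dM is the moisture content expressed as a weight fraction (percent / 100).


dM = 2.0/100 = 0.02
strain = beta_m * (1-Vf) * dM = 0.24 * 0.55 * 0.02 = 0.00264

0.00264


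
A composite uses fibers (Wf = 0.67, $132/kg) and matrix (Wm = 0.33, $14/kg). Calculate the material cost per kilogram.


Cost = cost_f*Wf + cost_m*Wm = 132*0.67 + 14*0.33 = $93.06/kg

$93.06/kg


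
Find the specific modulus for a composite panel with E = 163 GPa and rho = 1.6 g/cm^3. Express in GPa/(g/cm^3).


Specific stiffness = E/rho = 163/1.6 = 101.9 GPa/(g/cm^3)

101.9 GPa/(g/cm^3)


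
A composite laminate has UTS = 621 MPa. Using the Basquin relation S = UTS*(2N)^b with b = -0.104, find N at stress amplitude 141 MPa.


N = 0.5 * (S/UTS)^(1/b) = 0.5 * (141/621)^(1/-0.104) = 776339.3777 cycles

776339.3777 cycles


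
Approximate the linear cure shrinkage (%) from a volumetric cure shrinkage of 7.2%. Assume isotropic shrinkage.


Linear shrinkage ≈ vol_shrink/3 = 7.2/3 = 2.4%

2.4%


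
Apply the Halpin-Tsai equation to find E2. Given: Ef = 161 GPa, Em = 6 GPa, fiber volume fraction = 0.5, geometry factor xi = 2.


eta = (Ef/Em - 1)/(Ef/Em + xi) = (26.8333 - 1)/(26.8333 + 2) = 0.896
E2 = Em*(1+xi*eta*Vf)/(1-eta*Vf) = 20.61 GPa

20.61 GPa


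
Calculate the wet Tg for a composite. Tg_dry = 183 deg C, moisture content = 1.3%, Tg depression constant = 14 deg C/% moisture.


Tg_wet = Tg_dry - k*moisture = 183 - 14*1.3 = 164.8 deg C

164.8 deg C


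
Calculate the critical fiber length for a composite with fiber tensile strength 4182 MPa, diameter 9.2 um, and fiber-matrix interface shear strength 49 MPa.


Lc = sigma_f * d / (2 * tau_i) = 4182 * 9.2 / (2 * 49) = 392.6 um

392.6 um


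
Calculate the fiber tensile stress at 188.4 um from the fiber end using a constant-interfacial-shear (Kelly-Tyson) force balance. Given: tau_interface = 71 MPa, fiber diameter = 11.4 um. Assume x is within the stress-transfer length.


Force balance: sigma_f * (pi*d^2/4) = tau * (pi*d) * x  ->  sigma_f = 4 * tau * x / d
sigma_f = 4 * 71 * 188.4 / 11.4 = 4693.5 MPa

4693.5 MPa


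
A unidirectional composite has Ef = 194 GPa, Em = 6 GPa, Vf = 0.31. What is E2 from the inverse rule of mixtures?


1/E2 = Vf/Ef + (1-Vf)/Em = 0.31/194 + 0.69/6
E2 = 8.58 GPa

8.58 GPa


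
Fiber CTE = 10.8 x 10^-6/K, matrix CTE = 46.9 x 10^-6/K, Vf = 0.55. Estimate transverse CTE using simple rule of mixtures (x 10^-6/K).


alpha_2 = alpha_f*Vf + alpha_m*(1-Vf) = 10.8*0.55 + 46.9*0.45 = 27.0 x 10^-6/K

27.0 x 10^-6/K


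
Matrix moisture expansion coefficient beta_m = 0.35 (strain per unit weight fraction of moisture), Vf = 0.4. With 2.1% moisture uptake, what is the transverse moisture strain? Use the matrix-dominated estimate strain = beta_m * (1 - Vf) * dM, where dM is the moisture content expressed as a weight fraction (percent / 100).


dM = 2.1/100 = 0.021
strain = beta_m * (1-Vf) * dM = 0.35 * 0.6 * 0.021 = 0.00441

0.00441


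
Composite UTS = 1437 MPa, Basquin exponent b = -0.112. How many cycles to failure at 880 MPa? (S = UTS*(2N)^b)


N = 0.5 * (S/UTS)^(1/b) = 0.5 * (880/1437)^(1/-0.112) = 39.8588 cycles

39.8588 cycles


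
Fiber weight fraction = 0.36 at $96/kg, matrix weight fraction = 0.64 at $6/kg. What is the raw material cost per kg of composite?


Cost = cost_f*Wf + cost_m*Wm = 96*0.36 + 6*0.64 = $38.4/kg

$38.4/kg


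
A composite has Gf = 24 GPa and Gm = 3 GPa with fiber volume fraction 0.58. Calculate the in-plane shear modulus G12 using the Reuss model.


1/G12 = Vf/Gf + (1-Vf)/Gm = 0.58/24 + 0.42/3
G12 = 6.09 GPa

6.09 GPa


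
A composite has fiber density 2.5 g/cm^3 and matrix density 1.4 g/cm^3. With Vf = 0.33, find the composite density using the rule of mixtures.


rho_c = rho_f*Vf + rho_m*(1-Vf) = 2.5*0.33 + 1.4*0.67 = 1.763 g/cm^3

1.763 g/cm^3


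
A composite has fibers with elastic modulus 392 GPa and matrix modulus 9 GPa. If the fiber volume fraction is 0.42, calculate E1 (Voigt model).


E1 = Ef*Vf + Em*(1-Vf) = 392*0.42 + 9*0.58 = 169.86 GPa

169.86 GPa


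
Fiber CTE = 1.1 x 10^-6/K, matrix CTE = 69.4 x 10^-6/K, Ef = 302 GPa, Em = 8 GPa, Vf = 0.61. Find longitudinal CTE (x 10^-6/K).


E1 = Ef*Vf + Em*(1-Vf) = 187.34
alpha_1 = (alpha_f*Ef*Vf + alpha_m*Em*(1-Vf))/E1 = 2.24 x 10^-6/K

2.24 x 10^-6/K


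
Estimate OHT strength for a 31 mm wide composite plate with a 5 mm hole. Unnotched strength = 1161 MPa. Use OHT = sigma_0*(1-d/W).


OHT = sigma_0*(1-d/W) = 1161*(1-5/31) = 973.7 MPa

973.7 MPa


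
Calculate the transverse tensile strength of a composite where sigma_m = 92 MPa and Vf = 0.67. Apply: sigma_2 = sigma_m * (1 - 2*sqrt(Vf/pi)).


factor = 1 - 2*sqrt(0.67/pi) = 0.0764
sigma_2 = 92 * 0.0764 = 7.03 MPa

7.03 MPa


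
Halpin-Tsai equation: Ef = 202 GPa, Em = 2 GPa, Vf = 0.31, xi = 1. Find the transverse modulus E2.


eta = (Ef/Em - 1)/(Ef/Em + xi) = (101.0 - 1)/(101.0 + 1) = 0.9804
E2 = Em*(1+xi*eta*Vf)/(1-eta*Vf) = 3.75 GPa

3.75 GPa


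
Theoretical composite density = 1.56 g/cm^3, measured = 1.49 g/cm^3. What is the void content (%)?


Void% = (rho_theo - rho_actual)/rho_theo * 100 = (1.56 - 1.49)/1.56 * 100 = 4.49%

4.49%


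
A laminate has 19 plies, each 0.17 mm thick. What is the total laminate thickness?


h = n * t_ply = 19 * 0.17 = 3.23 mm

3.23 mm


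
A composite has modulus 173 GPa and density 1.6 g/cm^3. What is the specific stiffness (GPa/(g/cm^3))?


Specific stiffness = E/rho = 173/1.6 = 108.1 GPa/(g/cm^3)

108.1 GPa/(g/cm^3)


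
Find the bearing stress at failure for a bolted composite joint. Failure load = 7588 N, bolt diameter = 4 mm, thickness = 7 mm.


sigma_br = F/(d*h) = 7588/(4*7) = 271.0 MPa

271.0 MPa


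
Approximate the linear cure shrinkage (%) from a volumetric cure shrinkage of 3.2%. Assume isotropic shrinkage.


Linear shrinkage ≈ vol_shrink/3 = 3.2/3 = 1.067%

1.067%


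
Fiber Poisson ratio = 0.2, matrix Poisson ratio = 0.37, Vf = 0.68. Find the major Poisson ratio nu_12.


nu_12 = nu_f*Vf + nu_m*(1-Vf) = 0.2*0.68 + 0.37*0.32 = 0.2544

0.2544


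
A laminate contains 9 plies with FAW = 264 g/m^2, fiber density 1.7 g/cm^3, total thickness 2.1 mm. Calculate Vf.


Vf = n * FAW / (rho_f * h * 1000) = 9 * 264 / (1.7 * 2.1 * 1000) = 0.6655

0.6655


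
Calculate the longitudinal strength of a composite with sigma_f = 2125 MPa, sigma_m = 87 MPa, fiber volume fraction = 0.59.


sigma_1 = sigma_f*Vf + sigma_m*(1-Vf) = 2125*0.59 + 87*0.41 = 1289.4 MPa

1289.4 MPa


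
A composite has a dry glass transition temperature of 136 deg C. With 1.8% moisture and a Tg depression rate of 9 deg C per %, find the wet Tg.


Tg_wet = Tg_dry - k*moisture = 136 - 9*1.8 = 119.8 deg C

119.8 deg C


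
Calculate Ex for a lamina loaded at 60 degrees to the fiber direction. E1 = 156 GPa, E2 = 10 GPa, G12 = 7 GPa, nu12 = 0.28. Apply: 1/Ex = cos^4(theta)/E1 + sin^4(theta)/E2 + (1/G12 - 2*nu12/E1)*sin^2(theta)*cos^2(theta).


cos^4(60) = 0.0625, sin^4(60) = 0.5625, sin^2(60)*cos^2(60) = 0.1875
1/G12 - 2*nu12/E1 = 1/7 - 2*0.28/156 = 0.139267 GPa^-1
1/Ex = 0.0625/156 + 0.5625/10 + 0.139267*0.1875 = 0.0827633 GPa^-1
Ex = 12.08 GPa

12.08 GPa


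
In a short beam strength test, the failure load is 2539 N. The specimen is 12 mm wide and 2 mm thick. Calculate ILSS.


ILSS = 3F/(4bh) = 3*2539/(4*12*2) = 79.34 MPa

79.34 MPa


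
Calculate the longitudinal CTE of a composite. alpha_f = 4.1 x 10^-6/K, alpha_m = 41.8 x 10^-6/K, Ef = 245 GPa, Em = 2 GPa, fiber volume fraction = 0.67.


E1 = Ef*Vf + Em*(1-Vf) = 164.81
alpha_1 = (alpha_f*Ef*Vf + alpha_m*Em*(1-Vf))/E1 = 4.25 x 10^-6/K

4.25 x 10^-6/K


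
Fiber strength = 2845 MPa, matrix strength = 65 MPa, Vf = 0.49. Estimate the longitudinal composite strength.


sigma_1 = sigma_f*Vf + sigma_m*(1-Vf) = 2845*0.49 + 65*0.51 = 1427.2 MPa

1427.2 MPa


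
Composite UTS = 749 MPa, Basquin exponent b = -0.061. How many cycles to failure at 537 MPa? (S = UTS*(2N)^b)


N = 0.5 * (S/UTS)^(1/b) = 0.5 * (537/749)^(1/-0.061) = 116.9354 cycles

116.9354 cycles


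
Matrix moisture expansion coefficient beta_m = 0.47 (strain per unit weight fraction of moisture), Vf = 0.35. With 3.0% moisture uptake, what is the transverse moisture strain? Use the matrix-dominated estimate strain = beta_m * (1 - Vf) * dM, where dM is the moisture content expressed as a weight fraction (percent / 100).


dM = 3.0/100 = 0.03
strain = beta_m * (1-Vf) * dM = 0.47 * 0.65 * 0.03 = 0.009165

0.009165


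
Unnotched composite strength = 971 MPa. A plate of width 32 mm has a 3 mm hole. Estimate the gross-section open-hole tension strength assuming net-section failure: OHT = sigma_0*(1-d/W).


OHT = sigma_0*(1-d/W) = 971*(1-3/32) = 880.0 MPa

880.0 MPa


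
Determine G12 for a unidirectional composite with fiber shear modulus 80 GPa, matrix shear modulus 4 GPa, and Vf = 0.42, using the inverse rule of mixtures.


1/G12 = Vf/Gf + (1-Vf)/Gm = 0.42/80 + 0.58/4
G12 = 6.66 GPa

6.66 GPa


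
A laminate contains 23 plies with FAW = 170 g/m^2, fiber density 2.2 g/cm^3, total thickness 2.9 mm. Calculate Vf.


Vf = n * FAW / (rho_f * h * 1000) = 23 * 170 / (2.2 * 2.9 * 1000) = 0.6129

0.6129


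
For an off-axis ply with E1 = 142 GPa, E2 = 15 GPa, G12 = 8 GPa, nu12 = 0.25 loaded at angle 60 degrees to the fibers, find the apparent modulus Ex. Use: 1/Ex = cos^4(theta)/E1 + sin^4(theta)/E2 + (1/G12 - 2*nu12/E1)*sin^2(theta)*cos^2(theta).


cos^4(60) = 0.0625, sin^4(60) = 0.5625, sin^2(60)*cos^2(60) = 0.1875
1/G12 - 2*nu12/E1 = 1/8 - 2*0.25/142 = 0.121479 GPa^-1
1/Ex = 0.0625/142 + 0.5625/15 + 0.121479*0.1875 = 0.0607174 GPa^-1
Ex = 16.47 GPa

16.47 GPa


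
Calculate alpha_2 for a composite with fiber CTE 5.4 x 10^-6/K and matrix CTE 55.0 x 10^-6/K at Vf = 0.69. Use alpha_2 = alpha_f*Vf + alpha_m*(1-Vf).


alpha_2 = alpha_f*Vf + alpha_m*(1-Vf) = 5.4*0.69 + 55.0*0.31 = 20.8 x 10^-6/K

20.8 x 10^-6/K


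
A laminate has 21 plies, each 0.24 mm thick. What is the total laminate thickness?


h = n * t_ply = 21 * 0.24 = 5.04 mm

5.04 mm


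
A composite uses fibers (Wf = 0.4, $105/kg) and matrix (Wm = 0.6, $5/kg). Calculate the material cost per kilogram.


Cost = cost_f*Wf + cost_m*Wm = 105*0.4 + 5*0.6 = $45.0/kg

$45.0/kg


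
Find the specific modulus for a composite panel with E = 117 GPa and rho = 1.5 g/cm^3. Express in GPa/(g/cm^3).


Specific stiffness = E/rho = 117/1.5 = 78.0 GPa/(g/cm^3)

78.0 GPa/(g/cm^3)


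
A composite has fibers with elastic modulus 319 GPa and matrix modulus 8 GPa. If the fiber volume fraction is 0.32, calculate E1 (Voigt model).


E1 = Ef*Vf + Em*(1-Vf) = 319*0.32 + 8*0.68 = 107.52 GPa

107.52 GPa


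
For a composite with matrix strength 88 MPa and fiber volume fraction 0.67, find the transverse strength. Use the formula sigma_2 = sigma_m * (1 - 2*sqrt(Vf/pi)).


factor = 1 - 2*sqrt(0.67/pi) = 0.0764
sigma_2 = 88 * 0.0764 = 6.72 MPa

6.72 MPa


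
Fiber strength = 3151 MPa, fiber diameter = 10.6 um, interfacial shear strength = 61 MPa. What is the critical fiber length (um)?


Lc = sigma_f * d / (2 * tau_i) = 3151 * 10.6 / (2 * 61) = 273.8 um

273.8 um


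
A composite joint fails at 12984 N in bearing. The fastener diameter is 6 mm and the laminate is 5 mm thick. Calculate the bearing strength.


sigma_br = F/(d*h) = 12984/(6*5) = 432.8 MPa

432.8 MPa


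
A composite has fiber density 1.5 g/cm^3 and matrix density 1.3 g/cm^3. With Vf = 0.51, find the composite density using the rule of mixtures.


rho_c = rho_f*Vf + rho_m*(1-Vf) = 1.5*0.51 + 1.3*0.49 = 1.402 g/cm^3

1.402 g/cm^3


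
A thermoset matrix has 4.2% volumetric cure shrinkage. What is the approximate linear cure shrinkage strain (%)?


Linear shrinkage ≈ vol_shrink/3 = 4.2/3 = 1.4%

1.4%


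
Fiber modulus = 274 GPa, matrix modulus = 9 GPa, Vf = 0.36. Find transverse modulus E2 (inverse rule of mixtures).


1/E2 = Vf/Ef + (1-Vf)/Em = 0.36/274 + 0.64/9
E2 = 13.81 GPa

13.81 GPa


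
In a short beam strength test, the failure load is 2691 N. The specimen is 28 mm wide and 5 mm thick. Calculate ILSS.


ILSS = 3F/(4bh) = 3*2691/(4*28*5) = 14.42 MPa

14.42 MPa


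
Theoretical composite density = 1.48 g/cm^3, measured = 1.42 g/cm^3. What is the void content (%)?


Void% = (rho_theo - rho_actual)/rho_theo * 100 = (1.48 - 1.42)/1.48 * 100 = 4.05%

4.05%


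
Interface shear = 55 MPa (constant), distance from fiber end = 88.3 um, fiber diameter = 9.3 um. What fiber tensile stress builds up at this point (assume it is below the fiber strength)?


Force balance: sigma_f * (pi*d^2/4) = tau * (pi*d) * x  ->  sigma_f = 4 * tau * x / d
sigma_f = 4 * 55 * 88.3 / 9.3 = 2088.8 MPa

2088.8 MPa


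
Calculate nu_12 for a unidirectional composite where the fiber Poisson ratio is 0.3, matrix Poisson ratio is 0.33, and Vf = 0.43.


nu_12 = nu_f*Vf + nu_m*(1-Vf) = 0.3*0.43 + 0.33*0.57 = 0.3171

0.3171


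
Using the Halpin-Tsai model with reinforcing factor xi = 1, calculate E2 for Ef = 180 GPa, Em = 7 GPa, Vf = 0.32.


eta = (Ef/Em - 1)/(Ef/Em + xi) = (25.7143 - 1)/(25.7143 + 1) = 0.9251
E2 = Em*(1+xi*eta*Vf)/(1-eta*Vf) = 12.89 GPa

12.89 GPa


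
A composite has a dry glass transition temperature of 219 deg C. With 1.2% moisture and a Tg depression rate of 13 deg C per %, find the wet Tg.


Tg_wet = Tg_dry - k*moisture = 219 - 13*1.2 = 203.4 deg C

203.4 deg C


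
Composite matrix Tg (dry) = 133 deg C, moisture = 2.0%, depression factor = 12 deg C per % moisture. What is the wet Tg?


Tg_wet = Tg_dry - k*moisture = 133 - 12*2.0 = 109.0 deg C

109.0 deg C


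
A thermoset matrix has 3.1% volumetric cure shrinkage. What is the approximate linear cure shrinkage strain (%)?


Linear shrinkage ≈ vol_shrink/3 = 3.1/3 = 1.033%

1.033%


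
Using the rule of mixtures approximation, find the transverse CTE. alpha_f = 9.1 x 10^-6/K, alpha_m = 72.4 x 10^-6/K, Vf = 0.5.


alpha_2 = alpha_f*Vf + alpha_m*(1-Vf) = 9.1*0.5 + 72.4*0.5 = 40.8 x 10^-6/K

40.8 x 10^-6/K


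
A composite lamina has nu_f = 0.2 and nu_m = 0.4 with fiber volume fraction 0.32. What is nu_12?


nu_12 = nu_f*Vf + nu_m*(1-Vf) = 0.2*0.32 + 0.4*0.68 = 0.336

0.336


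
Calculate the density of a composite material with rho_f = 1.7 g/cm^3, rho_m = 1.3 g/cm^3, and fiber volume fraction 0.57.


rho_c = rho_f*Vf + rho_m*(1-Vf) = 1.7*0.57 + 1.3*0.43 = 1.528 g/cm^3

1.528 g/cm^3


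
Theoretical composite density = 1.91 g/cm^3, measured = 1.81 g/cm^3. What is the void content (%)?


Void% = (rho_theo - rho_actual)/rho_theo * 100 = (1.91 - 1.81)/1.91 * 100 = 5.24%

5.24%


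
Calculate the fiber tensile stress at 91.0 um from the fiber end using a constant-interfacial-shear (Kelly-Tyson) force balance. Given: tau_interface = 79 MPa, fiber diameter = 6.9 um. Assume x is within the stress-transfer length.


Force balance: sigma_f * (pi*d^2/4) = tau * (pi*d) * x  ->  sigma_f = 4 * tau * x / d
sigma_f = 4 * 79 * 91.0 / 6.9 = 4167.5 MPa

4167.5 MPa


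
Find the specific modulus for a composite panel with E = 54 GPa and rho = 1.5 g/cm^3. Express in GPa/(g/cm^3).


Specific stiffness = E/rho = 54/1.5 = 36.0 GPa/(g/cm^3)

36.0 GPa/(g/cm^3)


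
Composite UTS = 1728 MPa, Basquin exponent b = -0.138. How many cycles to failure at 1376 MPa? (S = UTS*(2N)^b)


N = 0.5 * (S/UTS)^(1/b) = 0.5 * (1376/1728)^(1/-0.138) = 2.6051 cycles

2.6051 cycles


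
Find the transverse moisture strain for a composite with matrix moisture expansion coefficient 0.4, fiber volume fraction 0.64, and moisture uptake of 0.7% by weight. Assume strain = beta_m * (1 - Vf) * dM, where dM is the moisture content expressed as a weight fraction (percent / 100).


dM = 0.7/100 = 0.007
strain = beta_m * (1-Vf) * dM = 0.4 * 0.36 * 0.007 = 0.001008

0.001008


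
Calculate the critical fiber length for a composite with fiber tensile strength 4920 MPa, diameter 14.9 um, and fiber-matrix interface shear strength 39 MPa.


Lc = sigma_f * d / (2 * tau_i) = 4920 * 14.9 / (2 * 39) = 939.8 um

939.8 um
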